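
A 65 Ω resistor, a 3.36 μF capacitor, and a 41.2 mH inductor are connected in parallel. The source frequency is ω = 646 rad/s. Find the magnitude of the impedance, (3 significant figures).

25.9 Ω

X_L = ωL = 26.6 Ω
X_C = 1/(ωC) = 461 Ω
Parallel: admittances add. Y = 1/R + 1/(jωL) + jωC
Y = (0.0154 − j0.0354) S
|Y| = 0.0386 S → |Z| = 1/|Y| = 25.9 Ω, ∠Z = −∠Y = 66.5°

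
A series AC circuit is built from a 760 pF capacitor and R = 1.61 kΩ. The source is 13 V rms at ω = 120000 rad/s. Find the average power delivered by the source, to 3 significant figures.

X_C = 1/(ωC) = 11000 Ω
Z = 1610 − j11000 Ω
|Z| = √(1610² + 11000²) = 11100 Ω
∠Z = arctan(-11000/1610) = -81.6°
I = V/|Z| = 1.17 mA
P = VI cos φ = 13 × 0.00117 × cos(-81.6°) = 2.22 mW

2.22 mW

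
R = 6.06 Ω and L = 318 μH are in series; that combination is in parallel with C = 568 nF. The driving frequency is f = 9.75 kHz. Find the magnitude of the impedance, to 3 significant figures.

ω = 2πf = 61260 rad/s
X_L = ωL = 19.5 Ω
X_C = 1/(ωC) = 28.7 Ω
Branch 1 (R+jX_L): Z₁ = 6.06 + j19.5 Ω, |Z₁| = 20.4 Ω
Branch 2 (−jX_C): Z₂ = −j28.7 Ω
Parallel: Z = Z₁Z₂/(Z₁+Z₂), |Z| = 53.0 Ω, ∠Z = 39.5°

53.0 Ω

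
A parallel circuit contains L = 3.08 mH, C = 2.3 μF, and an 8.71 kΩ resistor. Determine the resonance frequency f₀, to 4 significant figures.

1.891 kHz

ω₀ = 1/√(LC) = 1/√(0.00308 × 2.3e-06) = 11880 rad/s
f₀ = ω₀/(2π) = 1.891 kHz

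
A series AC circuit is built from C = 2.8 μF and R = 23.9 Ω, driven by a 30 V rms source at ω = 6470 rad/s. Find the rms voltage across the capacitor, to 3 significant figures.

X_C = 1/(ωC) = 55.2 Ω
Z = 23.9 − j55.2 Ω
|Z| = √(23.9² + 55.2²) = 60.2 Ω
I = V/|Z| = 499 mA
V_C = I·|Z_C| = 0.499 × 55.2 = 27.5 V

27.5 V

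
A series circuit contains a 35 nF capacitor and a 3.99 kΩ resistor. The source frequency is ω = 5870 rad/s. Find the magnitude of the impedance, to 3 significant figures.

X_C = 1/(ωC) = 4870 Ω
Z = 3990 − j4870 Ω
|Z| = √(3990² + 4870²) = 6290 Ω

6290 Ω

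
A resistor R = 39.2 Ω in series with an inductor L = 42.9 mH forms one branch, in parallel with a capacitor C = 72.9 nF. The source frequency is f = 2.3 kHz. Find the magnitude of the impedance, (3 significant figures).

1780 Ω

ω = 2πf = 14450 rad/s
X_L = ωL = 620 Ω
X_C = 1/(ωC) = 949 Ω
Branch 1 (R+jX_L): Z₁ = 39.2 + j620 Ω, |Z₁| = 621 Ω
Branch 2 (−jX_C): Z₂ = −j949 Ω
Parallel: Z = Z₁Z₂/(Z₁+Z₂), |Z| = 1780 Ω, ∠Z = 79.6°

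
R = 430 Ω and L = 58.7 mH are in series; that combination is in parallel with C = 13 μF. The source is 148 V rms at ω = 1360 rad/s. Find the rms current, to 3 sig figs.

X_L = ωL = 79.8 Ω
X_C = 1/(ωC) = 56.6 Ω
Branch 1 (R+jX_L): Z₁ = 430 + j79.8 Ω, |Z₁| = 437 Ω
Branch 2 (−jX_C): Z₂ = −j56.6 Ω
Parallel: Z = Z₁Z₂/(Z₁+Z₂), |Z| = 57.4 Ω, ∠Z = -82.6°
I = V/|Z| = 148/57.4 = 2.58 A

2.58 A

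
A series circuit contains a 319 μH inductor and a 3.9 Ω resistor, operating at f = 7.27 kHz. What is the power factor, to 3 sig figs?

ω = 2πf = 45680 rad/s
X_L = ωL = 14.6 Ω
Z = 3.90 + j14.6 Ω
|Z| = √(3.90² + 14.6²) = 15.1 Ω
∠Z = arctan(14.6/3.90) = 75.0°
cos φ = cos(75.0°) = 0.259

0.259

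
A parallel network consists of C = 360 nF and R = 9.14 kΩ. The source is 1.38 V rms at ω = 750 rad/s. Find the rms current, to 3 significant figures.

402 μA

X_C = 1/(ωC) = 3700 Ω
Parallel: admittances add. Y = 1/R + jωC
Y = (0.000109 + j0.000270) S
|Y| = 0.000291 S → |Z| = 1/|Y| = 3430 Ω, ∠Z = −∠Y = -67.9°
I = V/|Z| = 1.38/3430 = 402 μA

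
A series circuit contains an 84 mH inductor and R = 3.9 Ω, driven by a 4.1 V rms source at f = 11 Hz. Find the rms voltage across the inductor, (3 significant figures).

ω = 2πf = 69.12 rad/s
X_L = ωL = 5.81 Ω
Z = 3.90 + j5.81 Ω
|Z| = √(3.90² + 5.81²) = 6.99 Ω
I = V/|Z| = 586 mA
V_L = I·|Z_L| = 0.586 × 5.81 = 3.40 V

3.40 V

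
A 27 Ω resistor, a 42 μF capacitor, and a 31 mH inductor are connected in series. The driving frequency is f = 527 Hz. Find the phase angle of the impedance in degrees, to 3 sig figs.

74.2°

ω = 2πf = 3311 rad/s
X_L = ωL = 103 Ω
X_C = 1/(ωC) = 7.19 Ω
Net reactance X = X_L − X_C = 95.5 Ω
Z = 27.0 + j95.5 Ω
|Z| = √(27.0² + 95.5²) = 99.2 Ω
∠Z = arctan(95.5/27.0) = 74.2°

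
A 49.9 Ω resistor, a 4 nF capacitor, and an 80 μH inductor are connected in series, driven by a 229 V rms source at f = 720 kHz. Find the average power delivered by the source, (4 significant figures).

27.11 W

ω = 2πf = 4.524e+06 rad/s
X_L = ωL = 361.9 Ω
X_C = 1/(ωC) = 55.26 Ω
Net reactance X = X_L − X_C = 306.6 Ω
Z = 49.90 + j306.6 Ω
|Z| = √(49.90² + 306.6²) = 310.7 Ω
∠Z = arctan(306.6/49.90) = 80.76°
I = V/|Z| = 737.1 mA
P = VI cos φ = 229 × 0.7371 × cos(80.76°) = 27.11 W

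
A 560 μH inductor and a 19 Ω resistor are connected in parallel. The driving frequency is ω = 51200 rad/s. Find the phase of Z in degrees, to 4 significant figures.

X_L = ωL = 28.67 Ω
Parallel: admittances add. Y = 1/R + 1/(jωL)
Y = (0.05263 − j0.03488) S
|Y| = 0.06314 S → |Z| = 1/|Y| = 15.84 Ω, ∠Z = −∠Y = 33.53°

33.53°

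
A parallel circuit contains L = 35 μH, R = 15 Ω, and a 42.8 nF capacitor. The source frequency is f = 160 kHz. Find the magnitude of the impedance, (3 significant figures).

ω = 2πf = 1.005e+06 rad/s
X_L = ωL = 35.2 Ω
X_C = 1/(ωC) = 23.2 Ω
Parallel: admittances add. Y = 1/R + 1/(jωL) + jωC
Y = (0.0667 + j0.0146) S
|Y| = 0.0682 S → |Z| = 1/|Y| = 14.7 Ω, ∠Z = −∠Y = -12.4°

14.7 Ω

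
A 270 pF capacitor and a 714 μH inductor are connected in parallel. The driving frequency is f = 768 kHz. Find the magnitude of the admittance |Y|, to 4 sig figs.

ω = 2πf = 4.825e+06 rad/s
X_L = ωL = 3445 Ω
X_C = 1/(ωC) = 767.5 Ω
Parallel: admittances add. Y = 1/(jωL) + jωC
Y = (0 + j0.001013) S
|Y| = 0.001013 S → |Z| = 1/|Y| = 987.5 Ω, ∠Z = −∠Y = -90.00°

1.013 mS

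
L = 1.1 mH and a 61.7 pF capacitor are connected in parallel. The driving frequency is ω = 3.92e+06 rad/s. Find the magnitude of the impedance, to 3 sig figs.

100000 Ω

X_L = ωL = 4310 Ω
X_C = 1/(ωC) = 4130 Ω
Parallel: admittances add. Y = 1/(jωL) + jωC
Y = (0 + j9.95e-06) S
|Y| = 9.95e-06 S → |Z| = 1/|Y| = 100000 Ω, ∠Z = −∠Y = -90.0°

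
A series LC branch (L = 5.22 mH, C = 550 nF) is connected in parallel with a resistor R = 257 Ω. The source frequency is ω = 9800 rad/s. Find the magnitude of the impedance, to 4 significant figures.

X_L = ωL = 51.16 Ω
X_C = 1/(ωC) = 185.5 Ω
Branch 1: Z₁ = R = 257.0 Ω
Branch 2 (series LC): Z₂ = j(X_L − X_C) = −j134.4 Ω
Parallel: Z = Z₁Z₂/(Z₁+Z₂), |Z| = 119.1 Ω, ∠Z = -62.40°

119.1 Ω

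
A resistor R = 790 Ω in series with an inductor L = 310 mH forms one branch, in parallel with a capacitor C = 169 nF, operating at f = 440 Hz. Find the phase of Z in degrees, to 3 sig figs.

ω = 2πf = 2765 rad/s
X_L = ωL = 857 Ω
X_C = 1/(ωC) = 2140 Ω
Branch 1 (R+jX_L): Z₁ = 790 + j857 Ω, |Z₁| = 1170 Ω
Branch 2 (−jX_C): Z₂ = −j2140 Ω
Parallel: Z = Z₁Z₂/(Z₁+Z₂), |Z| = 1660 Ω, ∠Z = 15.7°

15.7°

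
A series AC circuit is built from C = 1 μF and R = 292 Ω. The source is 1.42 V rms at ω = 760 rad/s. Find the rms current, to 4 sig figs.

X_C = 1/(ωC) = 1316 Ω
Z = 292.0 − j1316 Ω
|Z| = √(292.0² + 1316²) = 1348 Ω
I = V/|Z| = 1.42/1348 = 1.054 mA

1.054 mA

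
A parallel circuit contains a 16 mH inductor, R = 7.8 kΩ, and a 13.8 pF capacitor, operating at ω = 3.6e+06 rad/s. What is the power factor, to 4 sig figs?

0.9697

X_L = ωL = 57600 Ω
X_C = 1/(ωC) = 20130 Ω
Parallel: admittances add. Y = 1/R + 1/(jωL) + jωC
Y = (0.0001282 + j3.232e-05) S
|Y| = 0.0001322 S → |Z| = 1/|Y| = 7563 Ω, ∠Z = −∠Y = -14.15°
cos φ = cos(-14.15°) = 0.9697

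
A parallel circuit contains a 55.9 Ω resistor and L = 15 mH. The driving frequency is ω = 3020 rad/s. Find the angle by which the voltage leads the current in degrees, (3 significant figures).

51.0°

X_L = ωL = 45.3 Ω
Parallel: admittances add. Y = 1/R + 1/(jωL)
Y = (0.0179 − j0.0221) S
|Y| = 0.0284 S → |Z| = 1/|Y| = 35.2 Ω, ∠Z = −∠Y = 51.0°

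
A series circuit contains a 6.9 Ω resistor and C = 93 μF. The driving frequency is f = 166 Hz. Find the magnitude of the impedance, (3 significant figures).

ω = 2πf = 1043 rad/s
X_C = 1/(ωC) = 10.3 Ω
Z = 6.90 − j10.3 Ω
|Z| = √(6.90² + 10.3²) = 12.4 Ω

12.4 Ω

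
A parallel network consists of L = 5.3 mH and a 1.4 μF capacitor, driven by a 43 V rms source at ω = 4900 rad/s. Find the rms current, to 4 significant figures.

1.361 A

X_L = ωL = 25.97 Ω
X_C = 1/(ωC) = 145.8 Ω
Parallel: admittances add. Y = 1/(jωL) + jωC
Y = (0 − j0.03165) S
|Y| = 0.03165 S → |Z| = 1/|Y| = 31.60 Ω, ∠Z = −∠Y = 90.00°
I = V/|Z| = 43/31.60 = 1.361 A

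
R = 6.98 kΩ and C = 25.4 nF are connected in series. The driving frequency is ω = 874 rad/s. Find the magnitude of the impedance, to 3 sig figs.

X_C = 1/(ωC) = 45000 Ω
Z = 6980 − j45000 Ω
|Z| = √(6980² + 45000²) = 45600 Ω

45600 Ω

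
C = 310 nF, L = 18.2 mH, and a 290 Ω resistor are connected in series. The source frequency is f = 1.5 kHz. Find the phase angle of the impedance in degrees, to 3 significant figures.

ω = 2πf = 9425 rad/s
X_L = ωL = 172 Ω
X_C = 1/(ωC) = 342 Ω
Net reactance X = X_L − X_C = -171 Ω
Z = 290 − j171 Ω
|Z| = √(290² + 171²) = 337 Ω
∠Z = arctan(-171/290) = -30.5°

-30.5°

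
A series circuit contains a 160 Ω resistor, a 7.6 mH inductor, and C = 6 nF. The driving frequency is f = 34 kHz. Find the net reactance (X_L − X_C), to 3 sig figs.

ω = 2πf = 213600 rad/s
X_L = ωL = 1620 Ω
X_C = 1/(ωC) = 780 Ω
X = 1620 − 780 = 843 Ω

843 Ω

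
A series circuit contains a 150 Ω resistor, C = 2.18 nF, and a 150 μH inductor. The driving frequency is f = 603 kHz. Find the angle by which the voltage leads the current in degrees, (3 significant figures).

ω = 2πf = 3.789e+06 rad/s
X_L = ωL = 568 Ω
X_C = 1/(ωC) = 121 Ω
Net reactance X = X_L − X_C = 447 Ω
Z = 150 + j447 Ω
|Z| = √(150² + 447²) = 472 Ω
∠Z = arctan(447/150) = 71.5°

71.5°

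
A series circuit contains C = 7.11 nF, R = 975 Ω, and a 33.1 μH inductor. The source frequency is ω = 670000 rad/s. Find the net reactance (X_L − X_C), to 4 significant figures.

X_L = ωL = 22.18 Ω
X_C = 1/(ωC) = 209.9 Ω
X = 22.18 − 209.9 = -187.7 Ω

-187.7 Ω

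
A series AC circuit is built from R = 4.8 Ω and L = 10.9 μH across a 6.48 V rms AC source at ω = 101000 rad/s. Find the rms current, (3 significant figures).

X_L = ωL = 1.10 Ω
Z = 4.80 + j1.10 Ω
|Z| = √(4.80² + 1.10²) = 4.92 Ω
I = V/|Z| = 6.48/4.92 = 1.32 A

1.32 A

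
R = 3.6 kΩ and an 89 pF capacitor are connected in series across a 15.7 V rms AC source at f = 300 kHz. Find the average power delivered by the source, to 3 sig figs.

18.3 mW

ω = 2πf = 1.885e+06 rad/s
X_C = 1/(ωC) = 5960 Ω
Z = 3600 − j5960 Ω
|Z| = √(3600² + 5960²) = 6960 Ω
∠Z = arctan(-5960/3600) = -58.9°
I = V/|Z| = 2.25 mA
P = VI cos φ = 15.7 × 0.00225 × cos(-58.9°) = 18.3 mW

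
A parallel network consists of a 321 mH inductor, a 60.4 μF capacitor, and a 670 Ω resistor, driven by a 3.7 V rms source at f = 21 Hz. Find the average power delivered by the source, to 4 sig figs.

ω = 2πf = 131.9 rad/s
X_L = ωL = 42.35 Ω
X_C = 1/(ωC) = 125.5 Ω
Parallel: admittances add. Y = 1/R + 1/(jωL) + jωC
Y = (0.001493 − j0.01564) S
|Y| = 0.01571 S → |Z| = 1/|Y| = 63.65 Ω, ∠Z = −∠Y = 84.55°
I = V/|Z| = 58.13 mA
P = VI cos φ = 3.7 × 0.05813 × cos(84.55°) = 20.43 mW

20.43 mW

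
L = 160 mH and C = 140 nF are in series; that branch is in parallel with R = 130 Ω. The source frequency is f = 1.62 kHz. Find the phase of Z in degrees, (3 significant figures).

7.98°

ω = 2πf = 10180 rad/s
X_L = ωL = 1630 Ω
X_C = 1/(ωC) = 702 Ω
Branch 1: Z₁ = R = 130 Ω
Branch 2 (series LC): Z₂ = j(X_L − X_C) = j927 Ω
Parallel: Z = Z₁Z₂/(Z₁+Z₂), |Z| = 129 Ω, ∠Z = 7.98°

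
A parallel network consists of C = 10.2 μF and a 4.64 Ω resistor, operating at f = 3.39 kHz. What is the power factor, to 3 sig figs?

ω = 2πf = 21300 rad/s
X_C = 1/(ωC) = 4.60 Ω
Parallel: admittances add. Y = 1/R + jωC
Y = (0.216 + j0.217) S
|Y| = 0.306 S → |Z| = 1/|Y| = 3.27 Ω, ∠Z = −∠Y = -45.2°
cos φ = cos(-45.2°) = 0.704

0.704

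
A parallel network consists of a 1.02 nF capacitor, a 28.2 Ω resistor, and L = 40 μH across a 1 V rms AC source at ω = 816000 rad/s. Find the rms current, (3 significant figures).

46.3 mA

X_L = ωL = 32.6 Ω
X_C = 1/(ωC) = 1200 Ω
Parallel: admittances add. Y = 1/R + 1/(jωL) + jωC
Y = (0.0355 − j0.0298) S
|Y| = 0.0463 S → |Z| = 1/|Y| = 21.6 Ω, ∠Z = −∠Y = 40.0°
I = V/|Z| = 1/21.6 = 46.3 mA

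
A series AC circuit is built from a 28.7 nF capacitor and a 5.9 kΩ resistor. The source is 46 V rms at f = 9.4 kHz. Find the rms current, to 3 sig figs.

7.76 mA

ω = 2πf = 59060 rad/s
X_C = 1/(ωC) = 590 Ω
Z = 5900 − j590 Ω
|Z| = √(5900² + 590²) = 5930 Ω
I = V/|Z| = 46/5930 = 7.76 mA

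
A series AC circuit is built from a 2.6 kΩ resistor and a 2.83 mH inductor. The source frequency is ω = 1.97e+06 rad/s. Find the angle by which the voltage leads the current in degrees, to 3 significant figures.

65.0°

X_L = ωL = 5580 Ω
Z = 2600 + j5580 Ω
|Z| = √(2600² + 5580²) = 6150 Ω
∠Z = arctan(5580/2600) = 65.0°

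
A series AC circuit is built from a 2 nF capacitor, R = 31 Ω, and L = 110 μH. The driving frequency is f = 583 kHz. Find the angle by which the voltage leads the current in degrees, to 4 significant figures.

83.36°

ω = 2πf = 3.663e+06 rad/s
X_L = ωL = 402.9 Ω
X_C = 1/(ωC) = 136.5 Ω
Net reactance X = X_L − X_C = 266.4 Ω
Z = 31.00 + j266.4 Ω
|Z| = √(31.00² + 266.4²) = 268.2 Ω
∠Z = arctan(266.4/31.00) = 83.36°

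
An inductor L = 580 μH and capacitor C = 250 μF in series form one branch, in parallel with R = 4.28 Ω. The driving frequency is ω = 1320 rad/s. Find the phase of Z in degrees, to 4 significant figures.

-62.12°

X_L = ωL = 0.7656 Ω
X_C = 1/(ωC) = 3.030 Ω
Branch 1: Z₁ = R = 4.280 Ω
Branch 2 (series LC): Z₂ = j(X_L − X_C) = −j2.265 Ω
Parallel: Z = Z₁Z₂/(Z₁+Z₂), |Z| = 2.002 Ω, ∠Z = -62.12°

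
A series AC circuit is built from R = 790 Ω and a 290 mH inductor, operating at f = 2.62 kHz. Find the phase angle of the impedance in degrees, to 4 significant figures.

80.60°

ω = 2πf = 16460 rad/s
X_L = ωL = 4774 Ω
Z = 790.0 + j4774 Ω
|Z| = √(790.0² + 4774²) = 4839 Ω
∠Z = arctan(4774/790.0) = 80.60°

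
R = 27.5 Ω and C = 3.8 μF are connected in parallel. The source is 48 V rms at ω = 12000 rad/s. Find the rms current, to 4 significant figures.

X_C = 1/(ωC) = 21.93 Ω
Parallel: admittances add. Y = 1/R + jωC
Y = (0.03636 + j0.04560) S
|Y| = 0.05832 S → |Z| = 1/|Y| = 17.15 Ω, ∠Z = −∠Y = -51.43°
I = V/|Z| = 48/17.15 = 2.800 A

2.800 A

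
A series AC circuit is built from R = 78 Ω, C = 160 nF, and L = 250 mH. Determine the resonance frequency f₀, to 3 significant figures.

ω₀ = 1/√(LC) = 1/√(0.25 × 1.6e-07) = 5000 rad/s
f₀ = ω₀/(2π) = 796 Hz

796 Hz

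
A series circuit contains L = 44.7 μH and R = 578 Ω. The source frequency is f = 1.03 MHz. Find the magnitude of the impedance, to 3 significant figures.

646 Ω

ω = 2πf = 6.472e+06 rad/s
X_L = ωL = 289 Ω
Z = 578 + j289 Ω
|Z| = √(578² + 289²) = 646 Ω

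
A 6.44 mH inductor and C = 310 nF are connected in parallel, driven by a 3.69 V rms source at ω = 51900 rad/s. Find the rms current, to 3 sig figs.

48.3 mA

X_L = ωL = 334 Ω
X_C = 1/(ωC) = 62.2 Ω
Parallel: admittances add. Y = 1/(jωL) + jωC
Y = (0 + j0.0131) S
|Y| = 0.0131 S → |Z| = 1/|Y| = 76.4 Ω, ∠Z = −∠Y = -90.0°
I = V/|Z| = 3.69/76.4 = 48.3 mA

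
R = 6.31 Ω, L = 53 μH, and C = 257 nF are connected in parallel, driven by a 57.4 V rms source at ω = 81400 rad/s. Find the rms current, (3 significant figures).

15.1 A

X_L = ωL = 4.31 Ω
X_C = 1/(ωC) = 47.8 Ω
Parallel: admittances add. Y = 1/R + 1/(jωL) + jωC
Y = (0.158 − j0.211) S
|Y| = 0.264 S → |Z| = 1/|Y| = 3.79 Ω, ∠Z = −∠Y = 53.1°
I = V/|Z| = 57.4/3.79 = 15.1 A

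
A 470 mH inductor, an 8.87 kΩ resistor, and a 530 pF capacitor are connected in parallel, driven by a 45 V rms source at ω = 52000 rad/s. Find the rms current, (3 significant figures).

X_L = ωL = 24400 Ω
X_C = 1/(ωC) = 36300 Ω
Parallel: admittances add. Y = 1/R + 1/(jωL) + jωC
Y = (0.000113 − j1.34e-05) S
|Y| = 0.000114 S → |Z| = 1/|Y| = 8810 Ω, ∠Z = −∠Y = 6.76°
I = V/|Z| = 45/8810 = 5.11 mA

5.11 mA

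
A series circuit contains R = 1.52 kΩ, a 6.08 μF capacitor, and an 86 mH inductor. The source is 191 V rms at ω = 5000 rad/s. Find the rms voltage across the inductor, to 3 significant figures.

52.3 V

X_L = ωL = 430 Ω
X_C = 1/(ωC) = 32.9 Ω
Net reactance X = X_L − X_C = 397 Ω
Z = 1520 + j397 Ω
|Z| = √(1520² + 397²) = 1570 Ω
I = V/|Z| = 122 mA
V_L = I·|Z_L| = 0.122 × 430 = 52.3 V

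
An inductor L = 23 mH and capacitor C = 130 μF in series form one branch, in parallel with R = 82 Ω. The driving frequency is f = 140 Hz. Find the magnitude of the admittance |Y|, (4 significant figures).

ω = 2πf = 879.6 rad/s
X_L = ωL = 20.23 Ω
X_C = 1/(ωC) = 8.745 Ω
Branch 1: Z₁ = R = 82.00 Ω
Branch 2 (series LC): Z₂ = j(X_L − X_C) = j11.49 Ω
Parallel: Z = Z₁Z₂/(Z₁+Z₂), |Z| = 11.38 Ω, ∠Z = 82.03°
|Y| = 1/|Z| = 87.90 mS

87.90 mS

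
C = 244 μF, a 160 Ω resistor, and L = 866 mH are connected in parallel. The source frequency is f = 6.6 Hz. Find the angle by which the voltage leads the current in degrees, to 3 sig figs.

70.6°

ω = 2πf = 41.47 rad/s
X_L = ωL = 35.9 Ω
X_C = 1/(ωC) = 98.8 Ω
Parallel: admittances add. Y = 1/R + 1/(jωL) + jωC
Y = (0.00625 − j0.0177) S
|Y| = 0.0188 S → |Z| = 1/|Y| = 53.2 Ω, ∠Z = −∠Y = 70.6°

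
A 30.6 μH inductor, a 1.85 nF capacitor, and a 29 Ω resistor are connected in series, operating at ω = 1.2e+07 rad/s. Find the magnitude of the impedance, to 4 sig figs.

X_L = ωL = 367.2 Ω
X_C = 1/(ωC) = 45.05 Ω
Net reactance X = X_L − X_C = 322.2 Ω
Z = 29.00 + j322.2 Ω
|Z| = √(29.00² + 322.2²) = 323.5 Ω

323.5 Ω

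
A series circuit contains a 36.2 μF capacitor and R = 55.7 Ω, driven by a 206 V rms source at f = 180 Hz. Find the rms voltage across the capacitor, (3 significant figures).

ω = 2πf = 1131 rad/s
X_C = 1/(ωC) = 24.4 Ω
Z = 55.7 − j24.4 Ω
|Z| = √(55.7² + 24.4²) = 60.8 Ω
I = V/|Z| = 3.39 A
V_C = I·|Z_C| = 3.39 × 24.4 = 82.7 V

82.7 V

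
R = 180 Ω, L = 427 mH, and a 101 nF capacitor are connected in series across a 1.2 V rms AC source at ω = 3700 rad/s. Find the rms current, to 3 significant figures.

1.08 mA

X_L = ωL = 1580 Ω
X_C = 1/(ωC) = 2680 Ω
Net reactance X = X_L − X_C = -1100 Ω
Z = 180 − j1100 Ω
|Z| = √(180² + 1100²) = 1110 Ω
I = V/|Z| = 1.2/1110 = 1.08 mA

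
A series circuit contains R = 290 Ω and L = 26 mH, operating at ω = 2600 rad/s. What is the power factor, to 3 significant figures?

X_L = ωL = 67.6 Ω
Z = 290 + j67.6 Ω
|Z| = √(290² + 67.6²) = 298 Ω
∠Z = arctan(67.6/290) = 13.1°
cos φ = cos(13.1°) = 0.974

0.974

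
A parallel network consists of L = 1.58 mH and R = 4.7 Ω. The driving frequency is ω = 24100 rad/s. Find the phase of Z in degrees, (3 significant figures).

7.04°

X_L = ωL = 38.1 Ω
Parallel: admittances add. Y = 1/R + 1/(jωL)
Y = (0.213 − j0.0263) S
|Y| = 0.214 S → |Z| = 1/|Y| = 4.66 Ω, ∠Z = −∠Y = 7.04°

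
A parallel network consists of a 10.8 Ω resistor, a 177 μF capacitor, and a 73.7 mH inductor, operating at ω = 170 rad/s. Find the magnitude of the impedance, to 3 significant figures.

9.51 Ω

X_L = ωL = 12.5 Ω
X_C = 1/(ωC) = 33.2 Ω
Parallel: admittances add. Y = 1/R + 1/(jωL) + jωC
Y = (0.0926 − j0.0497) S
|Y| = 0.105 S → |Z| = 1/|Y| = 9.51 Ω, ∠Z = −∠Y = 28.2°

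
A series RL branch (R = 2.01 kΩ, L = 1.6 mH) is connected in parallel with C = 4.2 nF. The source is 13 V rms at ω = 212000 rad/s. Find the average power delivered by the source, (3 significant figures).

81.8 mW

X_L = ωL = 339 Ω
X_C = 1/(ωC) = 1120 Ω
Branch 1 (R+jX_L): Z₁ = 2010 + j339 Ω, |Z₁| = 2040 Ω
Branch 2 (−jX_C): Z₂ = −j1120 Ω
Parallel: Z = Z₁Z₂/(Z₁+Z₂), |Z| = 1060 Ω, ∠Z = -59.1°
I = V/|Z| = 12.3 mA
P = VI cos φ = 13 × 0.0123 × cos(-59.1°) = 81.8 mW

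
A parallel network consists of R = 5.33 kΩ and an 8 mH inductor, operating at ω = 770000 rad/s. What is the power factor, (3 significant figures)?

X_L = ωL = 6160 Ω
Parallel: admittances add. Y = 1/R + 1/(jωL)
Y = (0.000188 − j0.000162) S
|Y| = 0.000248 S → |Z| = 1/|Y| = 4030 Ω, ∠Z = −∠Y = 40.9°
cos φ = cos(40.9°) = 0.756

0.756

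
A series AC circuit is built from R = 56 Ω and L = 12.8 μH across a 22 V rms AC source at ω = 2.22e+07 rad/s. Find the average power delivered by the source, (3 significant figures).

323 mW

X_L = ωL = 284 Ω
Z = 56.0 + j284 Ω
|Z| = √(56.0² + 284²) = 290 Ω
∠Z = arctan(284/56.0) = 78.9°
I = V/|Z| = 76.0 mA
P = VI cos φ = 22 × 0.0760 × cos(78.9°) = 323 mW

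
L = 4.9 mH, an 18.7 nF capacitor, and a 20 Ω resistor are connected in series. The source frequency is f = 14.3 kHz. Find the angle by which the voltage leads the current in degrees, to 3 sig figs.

ω = 2πf = 89850 rad/s
X_L = ωL = 440 Ω
X_C = 1/(ωC) = 595 Ω
Net reactance X = X_L − X_C = -155 Ω
Z = 20.0 − j155 Ω
|Z| = √(20.0² + 155²) = 156 Ω
∠Z = arctan(-155/20.0) = -82.6°

-82.6°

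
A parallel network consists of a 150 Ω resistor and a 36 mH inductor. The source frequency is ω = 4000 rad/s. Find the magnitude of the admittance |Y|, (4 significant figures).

X_L = ωL = 144.0 Ω
Parallel: admittances add. Y = 1/R + 1/(jωL)
Y = (0.006667 − j0.006944) S
|Y| = 0.009627 S → |Z| = 1/|Y| = 103.9 Ω, ∠Z = −∠Y = 46.17°

9.627 mS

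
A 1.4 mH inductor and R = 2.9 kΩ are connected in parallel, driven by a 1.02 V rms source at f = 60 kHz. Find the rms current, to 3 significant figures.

1.96 mA

ω = 2πf = 377000 rad/s
X_L = ωL = 528 Ω
Parallel: admittances add. Y = 1/R + 1/(jωL)
Y = (0.000345 − j0.00189) S
|Y| = 0.00193 S → |Z| = 1/|Y| = 519 Ω, ∠Z = −∠Y = 79.7°
I = V/|Z| = 1.02/519 = 1.96 mA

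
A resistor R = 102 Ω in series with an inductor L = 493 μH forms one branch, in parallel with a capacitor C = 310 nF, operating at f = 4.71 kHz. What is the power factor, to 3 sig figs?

0.776

ω = 2πf = 29590 rad/s
X_L = ωL = 14.6 Ω
X_C = 1/(ωC) = 109 Ω
Branch 1 (R+jX_L): Z₁ = 102 + j14.6 Ω, |Z₁| = 103 Ω
Branch 2 (−jX_C): Z₂ = −j109 Ω
Parallel: Z = Z₁Z₂/(Z₁+Z₂), |Z| = 80.8 Ω, ∠Z = -39.1°
cos φ = cos(-39.1°) = 0.776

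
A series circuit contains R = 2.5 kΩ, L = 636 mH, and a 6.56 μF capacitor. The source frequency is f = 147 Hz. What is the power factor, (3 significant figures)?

ω = 2πf = 923.6 rad/s
X_L = ωL = 587 Ω
X_C = 1/(ωC) = 165 Ω
Net reactance X = X_L − X_C = 422 Ω
Z = 2500 + j422 Ω
|Z| = √(2500² + 422²) = 2540 Ω
∠Z = arctan(422/2500) = 9.59°
cos φ = cos(9.59°) = 0.986

0.986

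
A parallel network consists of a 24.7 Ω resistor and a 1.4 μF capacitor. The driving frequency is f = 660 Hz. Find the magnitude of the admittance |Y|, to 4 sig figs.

40.90 mS

ω = 2πf = 4147 rad/s
X_C = 1/(ωC) = 172.2 Ω
Parallel: admittances add. Y = 1/R + jωC
Y = (0.04049 + j0.005806) S
|Y| = 0.04090 S → |Z| = 1/|Y| = 24.45 Ω, ∠Z = −∠Y = -8.161°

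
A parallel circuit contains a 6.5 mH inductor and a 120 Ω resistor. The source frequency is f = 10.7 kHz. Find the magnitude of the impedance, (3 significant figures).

ω = 2πf = 67230 rad/s
X_L = ωL = 437 Ω
Parallel: admittances add. Y = 1/R + 1/(jωL)
Y = (0.00833 − j0.00229) S
|Y| = 0.00864 S → |Z| = 1/|Y| = 116 Ω, ∠Z = −∠Y = 15.4°

116 Ω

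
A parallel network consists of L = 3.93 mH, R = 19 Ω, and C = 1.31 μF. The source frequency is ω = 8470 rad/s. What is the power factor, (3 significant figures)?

X_L = ωL = 33.3 Ω
X_C = 1/(ωC) = 90.1 Ω
Parallel: admittances add. Y = 1/R + 1/(jωL) + jωC
Y = (0.0526 − j0.0189) S
|Y| = 0.0559 S → |Z| = 1/|Y| = 17.9 Ω, ∠Z = −∠Y = 19.8°
cos φ = cos(19.8°) = 0.941

0.941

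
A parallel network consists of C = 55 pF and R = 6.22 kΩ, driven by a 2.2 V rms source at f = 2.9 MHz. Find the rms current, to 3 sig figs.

ω = 2πf = 1.822e+07 rad/s
X_C = 1/(ωC) = 998 Ω
Parallel: admittances add. Y = 1/R + jωC
Y = (0.000161 + j0.00100) S
|Y| = 0.00101 S → |Z| = 1/|Y| = 985 Ω, ∠Z = −∠Y = -80.9°
I = V/|Z| = 2.2/985 = 2.23 mA

2.23 mA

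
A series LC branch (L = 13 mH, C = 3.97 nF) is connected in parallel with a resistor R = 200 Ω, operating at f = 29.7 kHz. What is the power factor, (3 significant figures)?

0.983

ω = 2πf = 186600 rad/s
X_L = ωL = 2430 Ω
X_C = 1/(ωC) = 1350 Ω
Branch 1: Z₁ = R = 200 Ω
Branch 2 (series LC): Z₂ = j(X_L − X_C) = j1080 Ω
Parallel: Z = Z₁Z₂/(Z₁+Z₂), |Z| = 197 Ω, ∠Z = 10.5°
cos φ = cos(10.5°) = 0.983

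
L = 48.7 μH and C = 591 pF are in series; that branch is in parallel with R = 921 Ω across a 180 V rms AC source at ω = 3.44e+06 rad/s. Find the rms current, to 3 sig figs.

588 mA

X_L = ωL = 168 Ω
X_C = 1/(ωC) = 492 Ω
Branch 1: Z₁ = R = 921 Ω
Branch 2 (series LC): Z₂ = j(X_L − X_C) = −j324 Ω
Parallel: Z = Z₁Z₂/(Z₁+Z₂), |Z| = 306 Ω, ∠Z = -70.6°
I = V/|Z| = 180/306 = 588 mA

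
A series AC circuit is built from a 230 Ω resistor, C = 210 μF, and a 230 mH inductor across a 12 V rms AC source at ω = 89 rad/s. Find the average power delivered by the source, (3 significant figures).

X_L = ωL = 20.5 Ω
X_C = 1/(ωC) = 53.5 Ω
Net reactance X = X_L − X_C = -33.0 Ω
Z = 230 − j33.0 Ω
|Z| = √(230² + 33.0²) = 232 Ω
∠Z = arctan(-33.0/230) = -8.17°
I = V/|Z| = 51.6 mA
P = VI cos φ = 12 × 0.0516 × cos(-8.17°) = 613 mW

613 mW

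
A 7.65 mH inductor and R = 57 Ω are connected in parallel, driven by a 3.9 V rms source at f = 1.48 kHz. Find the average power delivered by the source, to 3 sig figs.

267 mW

ω = 2πf = 9299 rad/s
X_L = ωL = 71.1 Ω
Parallel: admittances add. Y = 1/R + 1/(jωL)
Y = (0.0175 − j0.0141) S
|Y| = 0.0225 S → |Z| = 1/|Y| = 44.5 Ω, ∠Z = −∠Y = 38.7°
I = V/|Z| = 87.7 mA
P = VI cos φ = 3.9 × 0.0877 × cos(38.7°) = 267 mW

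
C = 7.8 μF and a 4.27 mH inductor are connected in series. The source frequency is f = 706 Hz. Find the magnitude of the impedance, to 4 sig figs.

9.960 Ω

ω = 2πf = 4436 rad/s
X_L = ωL = 18.94 Ω
X_C = 1/(ωC) = 28.90 Ω
Net reactance X = X_L − X_C = -9.960 Ω
Z = − j9.960 Ω
|Z| = √(0² + 9.960²) = 9.960 Ω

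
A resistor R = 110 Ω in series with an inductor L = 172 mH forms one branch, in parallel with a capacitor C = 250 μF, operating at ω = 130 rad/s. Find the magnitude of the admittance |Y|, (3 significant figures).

31.9 mS

X_L = ωL = 22.4 Ω
X_C = 1/(ωC) = 30.8 Ω
Branch 1 (R+jX_L): Z₁ = 110 + j22.4 Ω, |Z₁| = 112 Ω
Branch 2 (−jX_C): Z₂ = −j30.8 Ω
Parallel: Z = Z₁Z₂/(Z₁+Z₂), |Z| = 31.3 Ω, ∠Z = -74.1°
|Y| = 1/|Z| = 31.9 mS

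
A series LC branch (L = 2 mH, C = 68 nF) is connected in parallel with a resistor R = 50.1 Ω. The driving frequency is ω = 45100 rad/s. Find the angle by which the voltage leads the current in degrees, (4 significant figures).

-11.99°

X_L = ωL = 90.20 Ω
X_C = 1/(ωC) = 326.1 Ω
Branch 1: Z₁ = R = 50.10 Ω
Branch 2 (series LC): Z₂ = j(X_L − X_C) = −j235.9 Ω
Parallel: Z = Z₁Z₂/(Z₁+Z₂), |Z| = 49.01 Ω, ∠Z = -11.99°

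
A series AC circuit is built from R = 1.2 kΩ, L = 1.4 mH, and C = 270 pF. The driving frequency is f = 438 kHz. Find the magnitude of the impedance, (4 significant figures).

ω = 2πf = 2.752e+06 rad/s
X_L = ωL = 3853 Ω
X_C = 1/(ωC) = 1346 Ω
Net reactance X = X_L − X_C = 2507 Ω
Z = 1200 + j2507 Ω
|Z| = √(1200² + 2507²) = 2779 Ω

2779 Ω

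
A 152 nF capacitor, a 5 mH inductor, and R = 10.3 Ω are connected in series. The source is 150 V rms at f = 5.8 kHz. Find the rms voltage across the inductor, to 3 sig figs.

2620 V

ω = 2πf = 36440 rad/s
X_L = ωL = 182 Ω
X_C = 1/(ωC) = 181 Ω
Net reactance X = X_L − X_C = 1.68 Ω
Z = 10.3 + j1.68 Ω
|Z| = √(10.3² + 1.68²) = 10.4 Ω
I = V/|Z| = 14.4 A
V_L = I·|Z_L| = 14.4 × 182 = 2620 V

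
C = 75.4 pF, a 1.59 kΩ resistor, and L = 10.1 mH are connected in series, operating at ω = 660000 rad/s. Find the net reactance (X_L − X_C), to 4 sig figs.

-13430 Ω

X_L = ωL = 6666 Ω
X_C = 1/(ωC) = 20090 Ω
X = 6666 − 20090 = -13430 Ω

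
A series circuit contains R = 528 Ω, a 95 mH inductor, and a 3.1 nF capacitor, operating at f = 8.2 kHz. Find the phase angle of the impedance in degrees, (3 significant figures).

-68.9°

ω = 2πf = 51520 rad/s
X_L = ωL = 4890 Ω
X_C = 1/(ωC) = 6260 Ω
Net reactance X = X_L − X_C = -1370 Ω
Z = 528 − j1370 Ω
|Z| = √(528² + 1370²) = 1460 Ω
∠Z = arctan(-1370/528) = -68.9°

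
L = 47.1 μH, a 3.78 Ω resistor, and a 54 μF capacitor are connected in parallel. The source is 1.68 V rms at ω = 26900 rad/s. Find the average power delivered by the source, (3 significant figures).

X_L = ωL = 1.27 Ω
X_C = 1/(ωC) = 0.688 Ω
Parallel: admittances add. Y = 1/R + 1/(jωL) + jωC
Y = (0.265 + j0.663) S
|Y| = 0.714 S → |Z| = 1/|Y| = 1.40 Ω, ∠Z = −∠Y = -68.3°
I = V/|Z| = 1.20 A
P = VI cos φ = 1.68 × 1.20 × cos(-68.3°) = 747 mW

747 mW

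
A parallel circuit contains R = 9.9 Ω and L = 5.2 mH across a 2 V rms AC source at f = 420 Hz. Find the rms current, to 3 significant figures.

249 mA

ω = 2πf = 2639 rad/s
X_L = ωL = 13.7 Ω
Parallel: admittances add. Y = 1/R + 1/(jωL)
Y = (0.101 − j0.0729) S
|Y| = 0.125 S → |Z| = 1/|Y| = 8.03 Ω, ∠Z = −∠Y = 35.8°
I = V/|Z| = 2/8.03 = 249 mA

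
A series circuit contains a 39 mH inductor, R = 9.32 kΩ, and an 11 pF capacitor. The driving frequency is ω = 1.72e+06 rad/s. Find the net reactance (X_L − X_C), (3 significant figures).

14200 Ω

X_L = ωL = 67100 Ω
X_C = 1/(ωC) = 52900 Ω
X = 67100 − 52900 = 14200 Ω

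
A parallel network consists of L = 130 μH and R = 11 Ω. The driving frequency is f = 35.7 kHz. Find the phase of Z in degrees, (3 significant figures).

20.7°

ω = 2πf = 224300 rad/s
X_L = ωL = 29.2 Ω
Parallel: admittances add. Y = 1/R + 1/(jωL)
Y = (0.0909 − j0.0343) S
|Y| = 0.0972 S → |Z| = 1/|Y| = 10.3 Ω, ∠Z = −∠Y = 20.7°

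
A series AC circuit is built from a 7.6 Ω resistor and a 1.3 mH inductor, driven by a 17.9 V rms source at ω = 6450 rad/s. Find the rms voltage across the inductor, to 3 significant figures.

X_L = ωL = 8.38 Ω
Z = 7.60 + j8.38 Ω
|Z| = √(7.60² + 8.38²) = 11.3 Ω
I = V/|Z| = 1.58 A
V_L = I·|Z_L| = 1.58 × 8.38 = 13.3 V

13.3 V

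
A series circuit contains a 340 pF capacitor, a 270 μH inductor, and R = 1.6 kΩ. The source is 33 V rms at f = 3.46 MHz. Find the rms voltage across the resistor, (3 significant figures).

ω = 2πf = 2.174e+07 rad/s
X_L = ωL = 5870 Ω
X_C = 1/(ωC) = 135 Ω
Net reactance X = X_L − X_C = 5730 Ω
Z = 1600 + j5730 Ω
|Z| = √(1600² + 5730²) = 5950 Ω
I = V/|Z| = 5.54 mA
V_R = I·|Z_R| = 0.00554 × 1600 = 8.87 V

8.87 V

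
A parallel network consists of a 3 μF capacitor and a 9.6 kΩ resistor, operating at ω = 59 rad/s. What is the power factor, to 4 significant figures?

0.5072

X_C = 1/(ωC) = 5650 Ω
Parallel: admittances add. Y = 1/R + jωC
Y = (0.0001042 + j0.0001770) S
|Y| = 0.0002054 S → |Z| = 1/|Y| = 4869 Ω, ∠Z = −∠Y = -59.52°
cos φ = cos(-59.52°) = 0.5072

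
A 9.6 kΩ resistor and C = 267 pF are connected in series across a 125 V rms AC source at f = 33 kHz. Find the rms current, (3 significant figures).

ω = 2πf = 207300 rad/s
X_C = 1/(ωC) = 18100 Ω
Z = 9600 − j18100 Ω
|Z| = √(9600² + 18100²) = 20500 Ω
I = V/|Z| = 125/20500 = 6.11 mA

6.11 mA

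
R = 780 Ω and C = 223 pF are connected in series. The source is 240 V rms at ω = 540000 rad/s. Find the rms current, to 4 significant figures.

28.77 mA

X_C = 1/(ωC) = 8304 Ω
Z = 780.0 − j8304 Ω
|Z| = √(780.0² + 8304²) = 8341 Ω
I = V/|Z| = 240/8341 = 28.77 mA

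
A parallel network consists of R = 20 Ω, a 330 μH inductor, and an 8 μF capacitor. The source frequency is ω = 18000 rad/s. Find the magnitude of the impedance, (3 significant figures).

X_L = ωL = 5.94 Ω
X_C = 1/(ωC) = 6.94 Ω
Parallel: admittances add. Y = 1/R + 1/(jωL) + jωC
Y = (0.0500 − j0.0244) S
|Y| = 0.0556 S → |Z| = 1/|Y| = 18.0 Ω, ∠Z = −∠Y = 26.0°

18.0 Ω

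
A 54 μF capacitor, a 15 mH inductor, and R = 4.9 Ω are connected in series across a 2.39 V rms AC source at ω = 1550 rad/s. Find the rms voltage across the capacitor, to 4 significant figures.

X_L = ωL = 23.25 Ω
X_C = 1/(ωC) = 11.95 Ω
Net reactance X = X_L − X_C = 11.30 Ω
Z = 4.900 + j11.30 Ω
|Z| = √(4.900² + 11.30²) = 12.32 Ω
I = V/|Z| = 194.0 mA
V_C = I·|Z_C| = 0.1940 × 11.95 = 2.318 V

2.318 V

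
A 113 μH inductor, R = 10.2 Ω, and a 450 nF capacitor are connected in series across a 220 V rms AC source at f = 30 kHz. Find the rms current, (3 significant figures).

ω = 2πf = 188500 rad/s
X_L = ωL = 21.3 Ω
X_C = 1/(ωC) = 11.8 Ω
Net reactance X = X_L − X_C = 9.51 Ω
Z = 10.2 + j9.51 Ω
|Z| = √(10.2² + 9.51²) = 13.9 Ω
I = V/|Z| = 220/13.9 = 15.8 A

15.8 A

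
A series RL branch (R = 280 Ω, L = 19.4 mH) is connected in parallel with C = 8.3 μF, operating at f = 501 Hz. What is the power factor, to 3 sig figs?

ω = 2πf = 3148 rad/s
X_L = ωL = 61.1 Ω
X_C = 1/(ωC) = 38.3 Ω
Branch 1 (R+jX_L): Z₁ = 280 + j61.1 Ω, |Z₁| = 287 Ω
Branch 2 (−jX_C): Z₂ = −j38.3 Ω
Parallel: Z = Z₁Z₂/(Z₁+Z₂), |Z| = 39.0 Ω, ∠Z = -82.4°
cos φ = cos(-82.4°) = 0.133

0.133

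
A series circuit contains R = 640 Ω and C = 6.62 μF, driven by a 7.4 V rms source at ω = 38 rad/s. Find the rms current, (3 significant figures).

X_C = 1/(ωC) = 3980 Ω
Z = 640 − j3980 Ω
|Z| = √(640² + 3980²) = 4030 Ω
I = V/|Z| = 7.4/4030 = 1.84 mA

1.84 mA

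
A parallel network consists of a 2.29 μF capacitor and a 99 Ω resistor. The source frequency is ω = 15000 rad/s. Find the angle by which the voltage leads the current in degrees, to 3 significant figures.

X_C = 1/(ωC) = 29.1 Ω
Parallel: admittances add. Y = 1/R + jωC
Y = (0.0101 + j0.0343) S
|Y| = 0.0358 S → |Z| = 1/|Y| = 27.9 Ω, ∠Z = −∠Y = -73.6°

-73.6°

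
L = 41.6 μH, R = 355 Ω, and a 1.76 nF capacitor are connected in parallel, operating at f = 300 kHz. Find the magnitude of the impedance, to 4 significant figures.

101.6 Ω

ω = 2πf = 1.885e+06 rad/s
X_L = ωL = 78.41 Ω
X_C = 1/(ωC) = 301.4 Ω
Parallel: admittances add. Y = 1/R + 1/(jωL) + jωC
Y = (0.002817 − j0.009435) S
|Y| = 0.009847 S → |Z| = 1/|Y| = 101.6 Ω, ∠Z = −∠Y = 73.38°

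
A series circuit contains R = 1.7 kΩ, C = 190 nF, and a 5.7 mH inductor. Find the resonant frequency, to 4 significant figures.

ω₀ = 1/√(LC) = 1/√(0.0057 × 1.9e-07) = 30390 rad/s
f₀ = ω₀/(2π) = 4.836 kHz

4.836 kHz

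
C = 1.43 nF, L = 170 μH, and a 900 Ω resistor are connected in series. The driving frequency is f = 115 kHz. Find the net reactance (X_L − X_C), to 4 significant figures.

-845.0 Ω

ω = 2πf = 722600 rad/s
X_L = ωL = 122.8 Ω
X_C = 1/(ωC) = 967.8 Ω
X = 122.8 − 967.8 = -845.0 Ω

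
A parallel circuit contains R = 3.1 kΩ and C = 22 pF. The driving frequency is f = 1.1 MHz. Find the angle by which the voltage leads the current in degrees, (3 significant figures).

ω = 2πf = 6.912e+06 rad/s
X_C = 1/(ωC) = 6580 Ω
Parallel: admittances add. Y = 1/R + jωC
Y = (0.000323 + j0.000152) S
|Y| = 0.000357 S → |Z| = 1/|Y| = 2800 Ω, ∠Z = −∠Y = -25.2°

-25.2°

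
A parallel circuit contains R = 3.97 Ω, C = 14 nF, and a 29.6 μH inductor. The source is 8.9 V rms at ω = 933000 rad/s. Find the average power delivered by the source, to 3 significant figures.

20.0 W

X_L = ωL = 27.6 Ω
X_C = 1/(ωC) = 76.6 Ω
Parallel: admittances add. Y = 1/R + 1/(jωL) + jωC
Y = (0.252 − j0.0231) S
|Y| = 0.253 S → |Z| = 1/|Y| = 3.95 Ω, ∠Z = −∠Y = 5.25°
I = V/|Z| = 2.25 A
P = VI cos φ = 8.9 × 2.25 × cos(5.25°) = 20.0 W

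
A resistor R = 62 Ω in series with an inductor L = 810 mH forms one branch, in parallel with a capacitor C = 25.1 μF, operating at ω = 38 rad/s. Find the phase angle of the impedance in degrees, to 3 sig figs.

22.9°

X_L = ωL = 30.8 Ω
X_C = 1/(ωC) = 1050 Ω
Branch 1 (R+jX_L): Z₁ = 62.0 + j30.8 Ω, |Z₁| = 69.2 Ω
Branch 2 (−jX_C): Z₂ = −j1050 Ω
Parallel: Z = Z₁Z₂/(Z₁+Z₂), |Z| = 71.2 Ω, ∠Z = 22.9°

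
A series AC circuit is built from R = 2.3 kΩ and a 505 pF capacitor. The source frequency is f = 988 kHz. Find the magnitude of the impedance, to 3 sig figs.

ω = 2πf = 6.208e+06 rad/s
X_C = 1/(ωC) = 319 Ω
Z = 2300 − j319 Ω
|Z| = √(2300² + 319²) = 2320 Ω

2320 Ω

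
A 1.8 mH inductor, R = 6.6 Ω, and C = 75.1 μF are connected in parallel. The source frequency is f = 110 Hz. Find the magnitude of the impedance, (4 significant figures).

ω = 2πf = 691.2 rad/s
X_L = ωL = 1.244 Ω
X_C = 1/(ωC) = 19.27 Ω
Parallel: admittances add. Y = 1/R + 1/(jωL) + jωC
Y = (0.1515 − j0.7519) S
|Y| = 0.7670 S → |Z| = 1/|Y| = 1.304 Ω, ∠Z = −∠Y = 78.61°

1.304 Ω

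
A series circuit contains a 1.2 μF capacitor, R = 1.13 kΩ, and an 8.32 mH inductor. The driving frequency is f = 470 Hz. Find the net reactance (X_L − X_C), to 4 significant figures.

ω = 2πf = 2953 rad/s
X_L = ωL = 24.57 Ω
X_C = 1/(ωC) = 282.2 Ω
X = 24.57 − 282.2 = -257.6 Ω

-257.6 Ω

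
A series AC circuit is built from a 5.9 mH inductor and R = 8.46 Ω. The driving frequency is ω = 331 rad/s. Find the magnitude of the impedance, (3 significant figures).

8.68 Ω

X_L = ωL = 1.95 Ω
Z = 8.46 + j1.95 Ω
|Z| = √(8.46² + 1.95²) = 8.68 Ω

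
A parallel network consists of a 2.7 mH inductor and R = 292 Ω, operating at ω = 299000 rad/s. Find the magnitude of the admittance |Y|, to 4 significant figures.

X_L = ωL = 807.3 Ω
Parallel: admittances add. Y = 1/R + 1/(jωL)
Y = (0.003425 − j0.001239) S
|Y| = 0.003642 S → |Z| = 1/|Y| = 274.6 Ω, ∠Z = −∠Y = 19.89°

3.642 mS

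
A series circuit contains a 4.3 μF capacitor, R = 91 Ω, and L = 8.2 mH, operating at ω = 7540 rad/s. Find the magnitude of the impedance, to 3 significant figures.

96.1 Ω

X_L = ωL = 61.8 Ω
X_C = 1/(ωC) = 30.8 Ω
Net reactance X = X_L − X_C = 31.0 Ω
Z = 91.0 + j31.0 Ω
|Z| = √(91.0² + 31.0²) = 96.1 Ω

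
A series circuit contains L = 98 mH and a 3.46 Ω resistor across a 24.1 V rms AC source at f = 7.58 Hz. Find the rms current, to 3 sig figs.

4.15 A

ω = 2πf = 47.63 rad/s
X_L = ωL = 4.67 Ω
Z = 3.46 + j4.67 Ω
|Z| = √(3.46² + 4.67²) = 5.81 Ω
I = V/|Z| = 24.1/5.81 = 4.15 A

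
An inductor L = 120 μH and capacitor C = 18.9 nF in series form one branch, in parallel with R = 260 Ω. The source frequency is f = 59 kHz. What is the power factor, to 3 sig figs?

ω = 2πf = 370700 rad/s
X_L = ωL = 44.5 Ω
X_C = 1/(ωC) = 143 Ω
Branch 1: Z₁ = R = 260 Ω
Branch 2 (series LC): Z₂ = j(X_L − X_C) = −j98.2 Ω
Parallel: Z = Z₁Z₂/(Z₁+Z₂), |Z| = 91.9 Ω, ∠Z = -69.3°
cos φ = cos(-69.3°) = 0.353

0.353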